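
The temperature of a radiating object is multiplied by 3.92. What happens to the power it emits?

factor ≈ 236

P ∝ T⁴, so the power scales as (3.92)⁴ = 236.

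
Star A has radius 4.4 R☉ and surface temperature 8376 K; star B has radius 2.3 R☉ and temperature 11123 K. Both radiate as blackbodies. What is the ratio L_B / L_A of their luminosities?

L_B/L_A ≈ 0.850

L = 4πR²σT⁴ ∝ R²T⁴, so L_B/L_A = (2.3/4.4)² × (11123/8376)⁴ = 0.273 × 3.11 = 0.850.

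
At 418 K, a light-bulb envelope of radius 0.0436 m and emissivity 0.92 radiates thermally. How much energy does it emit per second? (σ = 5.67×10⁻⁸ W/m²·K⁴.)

A = 4πr² = 4π × (0.0436)² = 0.0239 m².
Stefan–Boltzmann: P = εσAT⁴ = 0.92 × 5.67×10⁻⁸ × 0.0239 × (418)⁴ = 0.92 × 5.67×10⁻⁸ × 0.0239 × 3.05×10^10.
P = 38.0 W.

P ≈ 38.0 W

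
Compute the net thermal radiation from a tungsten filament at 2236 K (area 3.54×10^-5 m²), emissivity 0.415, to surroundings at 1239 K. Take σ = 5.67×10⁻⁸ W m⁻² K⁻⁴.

Q ≈ 18.9 W

Q = εσA(T⁴ − T_s⁴). T⁴ − T_s⁴ = (2236)⁴ − (1239)⁴ = 2.50×10^13 − 2.36×10^12 = 2.26×10^13 K⁴.
Q = 0.415 × 5.67×10⁻⁸ × 3.54×10^-5 × 2.26×10^13 = 18.9 W.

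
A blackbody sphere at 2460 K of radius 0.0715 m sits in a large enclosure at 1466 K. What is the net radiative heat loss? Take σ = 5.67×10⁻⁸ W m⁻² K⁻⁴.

Q ≈ 1.17×10^5 W

A = 4πr² = 4π × (0.0715)² = 0.0642 m².
Q = σA(T⁴ − T_s⁴). T⁴ − T_s⁴ = (2460)⁴ − (1466)⁴ = 3.66×10^13 − 4.62×10^12 = 3.20×10^13 K⁴.
Q = 5.67×10⁻⁸ × 0.0642 × 3.20×10^13 = 1.17×10^5 W.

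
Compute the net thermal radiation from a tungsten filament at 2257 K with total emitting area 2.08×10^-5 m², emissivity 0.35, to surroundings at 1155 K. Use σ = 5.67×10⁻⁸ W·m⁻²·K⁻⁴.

Q = εσA(T⁴ − T_s⁴). T⁴ − T_s⁴ = (2257)⁴ − (1155)⁴ = 2.59×10^13 − 1.78×10^12 = 2.42×10^13 K⁴.
Q = 0.35 × 5.67×10⁻⁸ × 2.08×10^-5 × 2.42×10^13 = 9.98 W.

Q ≈ 9.98 W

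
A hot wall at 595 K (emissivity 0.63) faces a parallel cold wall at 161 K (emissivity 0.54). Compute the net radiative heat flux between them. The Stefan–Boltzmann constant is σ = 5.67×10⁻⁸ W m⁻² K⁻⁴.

q ≈ 2900 W/m²

For two large parallel gray plates, q = σ(T₁⁴ − T₂⁴) / (1/ε₁ + 1/ε₂ − 1).
1/ε₁ + 1/ε₂ − 1 = 1/0.63 + 1/0.54 − 1 = 2.439.
T₁⁴ − T₂⁴ = 1.25×10^11 − 6.72×10^8 = 1.25×10^11 K⁴.
q = 5.67×10⁻⁸ × 1.25×10^11 / 2.439 = 2900 W/m².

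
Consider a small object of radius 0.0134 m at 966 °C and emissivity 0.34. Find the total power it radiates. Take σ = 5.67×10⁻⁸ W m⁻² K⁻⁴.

P ≈ 103 W

A = 4πr² = 4π × (0.0134)² = 2.26×10^-3 m².
966 °C = 1239 K.
P = εσAT⁴ = 0.34 × 5.67×10⁻⁸ × 2.26×10^-3 × (1239)⁴ = 0.34 × 5.67×10⁻⁸ × 2.26×10^-3 × 2.36×10^12.
P = 103 W.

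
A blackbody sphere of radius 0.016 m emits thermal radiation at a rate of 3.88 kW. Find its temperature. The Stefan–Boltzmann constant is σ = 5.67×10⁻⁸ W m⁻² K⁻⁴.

A = 4πr² = 4π × (0.016)² = 3.22×10^-3 m².
From P = σAT⁴, T = (P / σA)^(1/4) = (3880 / (5.67×10⁻⁸ × 3.22×10^-3))^(1/4).
T = (2.13×10^13)^(1/4) = 2150 K.

T ≈ 2150 K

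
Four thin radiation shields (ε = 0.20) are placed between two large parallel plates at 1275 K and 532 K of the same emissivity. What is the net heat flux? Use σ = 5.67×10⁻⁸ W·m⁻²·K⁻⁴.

Each of the 5 gaps contributes resistance (2/ε − 1) = 2/0.20 − 1 = 9.000; total = 45.00.
q = σ(T₁⁴ − T₂⁴) / 45.00 = 5.67×10⁻⁸ × 2.56×10^12 / 45.00 = 3230 W/m².

q ≈ 3230 W/m²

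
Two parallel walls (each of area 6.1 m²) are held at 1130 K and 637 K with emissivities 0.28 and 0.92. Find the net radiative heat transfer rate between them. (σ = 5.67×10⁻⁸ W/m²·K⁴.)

For two large parallel gray plates, q = σ(T₁⁴ − T₂⁴) / (1/ε₁ + 1/ε₂ − 1).
1/ε₁ + 1/ε₂ − 1 = 1/0.28 + 1/0.92 − 1 = 3.658.
T₁⁴ − T₂⁴ = 1.63×10^12 − 1.65×10^11 = 1.47×10^12 K⁴.
q = 5.67×10⁻⁸ × 1.47×10^12 / 3.658 = 22700 W/m².
Q = q·A = 22700 × 6.1 = 1.39×10^5 W.

Q ≈ 1.39×10^5 W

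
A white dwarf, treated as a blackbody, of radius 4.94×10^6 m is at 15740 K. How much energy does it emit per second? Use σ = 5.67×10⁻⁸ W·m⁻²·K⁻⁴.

A = 4πr² = 4π × (4.94×10^6)² = 3.07×10^14 m².
P = σAT⁴ = 5.67×10⁻⁸ × 3.07×10^14 × (15740)⁴ = 5.67×10⁻⁸ × 3.07×10^14 × 6.14×10^16.
P = 1.07×10^24 W.

P ≈ 1.07×10^24 W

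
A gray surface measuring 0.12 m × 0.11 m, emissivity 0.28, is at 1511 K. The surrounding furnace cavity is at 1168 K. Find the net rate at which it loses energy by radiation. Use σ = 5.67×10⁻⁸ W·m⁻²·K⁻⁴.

Q ≈ 702 W

A = 0.12 × 0.11 = 0.0132 m².
Q = εσA(T⁴ − T_s⁴). T⁴ − T_s⁴ = (1511)⁴ − (1168)⁴ = 5.21×10^12 − 1.86×10^12 = 3.35×10^12 K⁴.
Q = 0.28 × 5.67×10⁻⁸ × 0.0132 × 3.35×10^12 = 702 W.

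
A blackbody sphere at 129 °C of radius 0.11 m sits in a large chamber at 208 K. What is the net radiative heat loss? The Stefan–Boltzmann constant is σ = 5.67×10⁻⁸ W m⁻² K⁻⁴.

Q ≈ 209 W

A = 4πr² = 4π × (0.11)² = 0.152 m².
Convert: 129 °C = 402 K.
Q = σA(T⁴ − T_s⁴). T⁴ − T_s⁴ = (402)⁴ − (208)⁴ = 2.61×10^10 − 1.87×10^9 = 2.42×10^10 K⁴.
Q = 5.67×10⁻⁸ × 0.152 × 2.42×10^10 = 209 W.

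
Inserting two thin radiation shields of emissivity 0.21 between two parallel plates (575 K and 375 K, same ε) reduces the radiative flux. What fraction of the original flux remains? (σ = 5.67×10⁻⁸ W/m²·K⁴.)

With N identical shields there are N+1 = 3 gaps in series, each with the same radiative resistance, so the flux falls to 1/(N+1) of its unshielded value.

ratio ≈ 0.333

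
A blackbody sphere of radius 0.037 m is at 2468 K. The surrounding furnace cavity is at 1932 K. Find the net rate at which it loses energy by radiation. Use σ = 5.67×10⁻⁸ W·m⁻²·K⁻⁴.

Q ≈ 22600 W

A = 4πr² = 4π × (0.037)² = 0.0172 m².
Q = σA(T⁴ − T_s⁴). T⁴ − T_s⁴ = (2468)⁴ − (1932)⁴ = 3.71×10^13 − 1.39×10^13 = 2.32×10^13 K⁴.
Q = 5.67×10⁻⁸ × 0.0172 × 2.32×10^13 = 22600 W.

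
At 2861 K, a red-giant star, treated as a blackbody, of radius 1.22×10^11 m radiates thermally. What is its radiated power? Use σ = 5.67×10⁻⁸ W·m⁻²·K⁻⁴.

P ≈ 7.11×10^29 W

A = 4πr² = 4π × (1.22×10^11)² = 1.87×10^23 m².
P = σAT⁴ = 5.67×10⁻⁸ × 1.87×10^23 × (2861)⁴ = 5.67×10⁻⁸ × 1.87×10^23 × 6.70×10^13.
P = 7.11×10^29 W.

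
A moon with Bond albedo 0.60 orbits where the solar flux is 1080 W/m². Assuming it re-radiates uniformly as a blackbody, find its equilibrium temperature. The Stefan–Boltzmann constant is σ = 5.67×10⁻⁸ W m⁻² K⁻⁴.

T ≈ 209 K

Power absorbed = (1−a)S·πR²; power emitted = 4πR²σT⁴. Equating and cancelling πR²:
T = ((1−a)S / 4σ)^(1/4) = (432 / (4 × 5.67×10⁻⁸))^(1/4) = (1.90×10^9)^(1/4).
T = 209 K.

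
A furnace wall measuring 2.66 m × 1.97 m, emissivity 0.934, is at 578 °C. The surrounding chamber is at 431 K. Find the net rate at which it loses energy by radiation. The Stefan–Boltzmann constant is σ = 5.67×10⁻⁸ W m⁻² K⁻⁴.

Q ≈ 1.36×10^5 W

A = 2.66 × 1.97 = 5.24 m².
Convert: 578 °C = 851 K.
Q = εσA(T⁴ − T_s⁴). T⁴ − T_s⁴ = (851)⁴ − (431)⁴ = 5.24×10^11 − 3.45×10^10 = 4.90×10^11 K⁴.
Q = 0.934 × 5.67×10⁻⁸ × 5.24 × 4.90×10^11 = 1.36×10^5 W.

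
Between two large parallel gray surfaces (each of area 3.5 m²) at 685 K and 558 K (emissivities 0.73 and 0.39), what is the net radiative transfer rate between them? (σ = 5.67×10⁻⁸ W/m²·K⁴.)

Q ≈ 8330 W

For two large parallel gray plates, q = σ(T₁⁴ − T₂⁴) / (1/ε₁ + 1/ε₂ − 1).
1/ε₁ + 1/ε₂ − 1 = 1/0.73 + 1/0.39 − 1 = 2.934.
T₁⁴ − T₂⁴ = 2.20×10^11 − 9.69×10^10 = 1.23×10^11 K⁴.
q = 5.67×10⁻⁸ × 1.23×10^11 / 2.934 = 2380 W/m².
Q = q·A = 2380 × 3.5 = 8330 W.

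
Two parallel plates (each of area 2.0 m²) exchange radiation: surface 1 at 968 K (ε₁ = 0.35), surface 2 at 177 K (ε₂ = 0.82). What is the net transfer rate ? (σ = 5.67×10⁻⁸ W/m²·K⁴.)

Q ≈ 32300 W

For two large parallel gray plates, q = σ(T₁⁴ − T₂⁴) / (1/ε₁ + 1/ε₂ − 1).
1/ε₁ + 1/ε₂ − 1 = 1/0.35 + 1/0.82 − 1 = 3.077.
T₁⁴ − T₂⁴ = 8.78×10^11 − 9.82×10^8 = 8.77×10^11 K⁴.
q = 5.67×10⁻⁸ × 8.77×10^11 / 3.077 = 16200 W/m².
Q = q·A = 16200 × 2.0 = 32300 W.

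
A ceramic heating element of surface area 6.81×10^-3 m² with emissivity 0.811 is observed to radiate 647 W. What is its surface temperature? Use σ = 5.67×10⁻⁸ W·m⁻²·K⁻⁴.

From P = εσAT⁴, T = (P / εσA)^(1/4) = (647 / (0.811 × 5.67×10⁻⁸ × 6.81×10^-3))^(1/4).
T = (2.07×10^12)^(1/4) = 1200 K.

T ≈ 1200 K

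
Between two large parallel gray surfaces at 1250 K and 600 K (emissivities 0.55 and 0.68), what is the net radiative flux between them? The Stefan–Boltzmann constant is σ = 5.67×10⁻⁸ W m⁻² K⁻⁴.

For two large parallel gray plates, q = σ(T₁⁴ − T₂⁴) / (1/ε₁ + 1/ε₂ − 1).
1/ε₁ + 1/ε₂ − 1 = 1/0.55 + 1/0.68 − 1 = 2.289.
T₁⁴ − T₂⁴ = 2.44×10^12 − 1.30×10^11 = 2.31×10^12 K⁴.
q = 5.67×10⁻⁸ × 2.31×10^12 / 2.289 = 57300 W/m².

q ≈ 57300 W/m²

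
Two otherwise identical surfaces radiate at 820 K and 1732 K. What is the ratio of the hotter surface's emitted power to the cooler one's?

ratio ≈ 19.9

P ∝ T⁴, so the ratio is (1732/820)⁴ = (2.112)⁴ = 19.9.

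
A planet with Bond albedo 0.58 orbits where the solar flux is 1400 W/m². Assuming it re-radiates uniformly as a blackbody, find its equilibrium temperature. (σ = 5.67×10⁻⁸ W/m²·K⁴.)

Power absorbed = (1−a)S·πR²; power emitted = 4πR²σT⁴. Equating and cancelling πR²:
T = ((1−a)S / 4σ)^(1/4) = (588 / (4 × 5.67×10⁻⁸))^(1/4) = (2.59×10^9)^(1/4).
T = 226 K.

T ≈ 226 K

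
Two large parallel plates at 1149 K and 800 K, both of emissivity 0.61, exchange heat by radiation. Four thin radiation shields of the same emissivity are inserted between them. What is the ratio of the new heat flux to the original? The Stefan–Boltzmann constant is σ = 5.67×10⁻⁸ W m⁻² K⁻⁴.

ratio ≈ 0.200

With N identical shields there are N+1 = 5 gaps in series, each with the same radiative resistance, so the flux falls to 1/(N+1) of its unshielded value.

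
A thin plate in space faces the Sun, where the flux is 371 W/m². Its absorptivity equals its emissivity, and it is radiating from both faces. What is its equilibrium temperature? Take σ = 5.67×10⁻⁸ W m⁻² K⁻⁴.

Absorbed flux αS = emitted flux 2εσT⁴ per unit area; with α = ε this gives T = (S/2σ)^(1/4).
T = (371 / (2 × 5.67×10⁻⁸))^(1/4) = (3.27×10^9)^(1/4).
T = 239 K.

T ≈ 239 K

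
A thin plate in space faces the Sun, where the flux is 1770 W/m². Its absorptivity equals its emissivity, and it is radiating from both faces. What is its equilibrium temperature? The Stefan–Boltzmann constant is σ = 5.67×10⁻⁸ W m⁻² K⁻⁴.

Absorbed flux αS = emitted flux 2εσT⁴ per unit area; with α = ε this gives T = (S/2σ)^(1/4).
T = (1770 / (2 × 5.67×10⁻⁸))^(1/4) = (1.56×10^10)^(1/4).
T = 353 K.

T ≈ 353 K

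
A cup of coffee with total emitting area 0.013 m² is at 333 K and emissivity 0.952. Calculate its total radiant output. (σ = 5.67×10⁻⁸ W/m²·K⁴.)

Stefan–Boltzmann: P = εσAT⁴ = 0.952 × 5.67×10⁻⁸ × 0.0130 × (333)⁴ = 0.952 × 5.67×10⁻⁸ × 0.0130 × 1.23×10^10.
P = 8.63 W.

P ≈ 8.63 W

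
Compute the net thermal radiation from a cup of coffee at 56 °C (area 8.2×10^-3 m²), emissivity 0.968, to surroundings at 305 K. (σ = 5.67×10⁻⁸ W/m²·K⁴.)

Convert: 56 °C = 329 K.
Q = εσA(T⁴ − T_s⁴). T⁴ − T_s⁴ = (329)⁴ − (305)⁴ = 1.17×10^10 − 8.65×10^9 = 3.06×10^9 K⁴.
Q = 0.968 × 5.67×10⁻⁸ × 8.20×10^-3 × 3.06×10^9 = 1.38 W.

Q ≈ 1.38 W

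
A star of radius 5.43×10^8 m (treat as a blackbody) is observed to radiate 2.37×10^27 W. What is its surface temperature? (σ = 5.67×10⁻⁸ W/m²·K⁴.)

T ≈ 10300 K

A = 4πr² = 4π × (5.43×10^8)² = 3.71×10^18 m².
From P = σAT⁴, T = (P / σA)^(1/4) = (2.37×10^27 / (5.67×10⁻⁸ × 3.71×10^18))^(1/4).
T = (1.13×10^16)^(1/4) = 10300 K.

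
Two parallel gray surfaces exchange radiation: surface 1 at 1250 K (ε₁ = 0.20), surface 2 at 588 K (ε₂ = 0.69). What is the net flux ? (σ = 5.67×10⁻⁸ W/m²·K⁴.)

q ≈ 24200 W/m²

For two large parallel gray plates, q = σ(T₁⁴ − T₂⁴) / (1/ε₁ + 1/ε₂ − 1).
1/ε₁ + 1/ε₂ − 1 = 1/0.20 + 1/0.69 − 1 = 5.449.
T₁⁴ − T₂⁴ = 2.44×10^12 − 1.20×10^11 = 2.32×10^12 K⁴.
q = 5.67×10⁻⁸ × 2.32×10^12 / 5.449 = 24200 W/m².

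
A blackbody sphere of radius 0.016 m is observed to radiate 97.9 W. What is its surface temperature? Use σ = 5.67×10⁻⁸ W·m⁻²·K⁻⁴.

T ≈ 856 K

A = 4πr² = 4π × (0.016)² = 3.22×10^-3 m².
From P = σAT⁴, T = (P / σA)^(1/4) = (97.9 / (5.67×10⁻⁸ × 3.22×10^-3))^(1/4).
T = (5.37×10^11)^(1/4) = 856 K.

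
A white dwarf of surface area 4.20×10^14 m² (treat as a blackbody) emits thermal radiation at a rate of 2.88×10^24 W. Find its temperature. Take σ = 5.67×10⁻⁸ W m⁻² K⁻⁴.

T ≈ 18600 K

From P = σAT⁴, T = (P / σA)^(1/4) = (2.88×10^24 / (5.67×10⁻⁸ × 4.20×10^14))^(1/4).
T = (1.21×10^17)^(1/4) = 18600 K.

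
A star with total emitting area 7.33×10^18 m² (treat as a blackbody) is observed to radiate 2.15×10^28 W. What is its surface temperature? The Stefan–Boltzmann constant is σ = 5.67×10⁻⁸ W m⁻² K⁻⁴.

From P = σAT⁴, T = (P / σA)^(1/4) = (2.15×10^28 / (5.67×10⁻⁸ × 7.33×10^18))^(1/4).
T = (5.17×10^16)^(1/4) = 15100 K.

T ≈ 15100 K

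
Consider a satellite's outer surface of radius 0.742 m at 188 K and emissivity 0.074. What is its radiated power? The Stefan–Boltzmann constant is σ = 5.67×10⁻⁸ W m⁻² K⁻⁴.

A = 4πr² = 4π × (0.742)² = 6.92 m².
P = εσAT⁴ = 0.074 × 5.67×10⁻⁸ × 6.92 × (188)⁴ = 0.074 × 5.67×10⁻⁸ × 6.92 × 1.25×10^9.
P = 36.3 W.

P ≈ 36.3 W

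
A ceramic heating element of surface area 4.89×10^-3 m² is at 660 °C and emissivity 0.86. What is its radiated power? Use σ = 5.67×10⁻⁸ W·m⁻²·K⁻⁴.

P ≈ 181 W

660 °C = 933 K.
Stefan–Boltzmann: P = εσAT⁴ = 0.86 × 5.67×10⁻⁸ × 4.89×10^-3 × (933)⁴ = 0.86 × 5.67×10⁻⁸ × 4.89×10^-3 × 7.58×10^11.
P = 181 W.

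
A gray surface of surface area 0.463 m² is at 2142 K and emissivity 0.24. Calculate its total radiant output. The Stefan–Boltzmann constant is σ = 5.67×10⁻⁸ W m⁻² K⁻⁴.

Stefan–Boltzmann: P = εσAT⁴ = 0.24 × 5.67×10⁻⁸ × 0.463 × (2142)⁴ = 0.24 × 5.67×10⁻⁸ × 0.463 × 2.11×10^13.
P = 1.33×10^5 W.

P ≈ 1.33×10^5 W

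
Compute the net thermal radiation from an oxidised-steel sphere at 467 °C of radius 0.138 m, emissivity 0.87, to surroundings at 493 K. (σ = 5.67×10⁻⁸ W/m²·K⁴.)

A = 4πr² = 4π × (0.138)² = 0.239 m².
Convert: 467 °C = 740 K.
Q = εσA(T⁴ − T_s⁴). T⁴ − T_s⁴ = (740)⁴ − (493)⁴ = 3.00×10^11 − 5.91×10^10 = 2.41×10^11 K⁴.
Q = 0.87 × 5.67×10⁻⁸ × 0.239 × 2.41×10^11 = 2840 W.

Q ≈ 2840 W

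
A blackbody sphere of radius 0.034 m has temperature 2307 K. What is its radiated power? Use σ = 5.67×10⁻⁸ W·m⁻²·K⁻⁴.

P ≈ 23300 W

A = 4πr² = 4π × (0.034)² = 0.0145 m².
P = σAT⁴ = 5.67×10⁻⁸ × 0.0145 × (2307)⁴ = 5.67×10⁻⁸ × 0.0145 × 2.83×10^13.
P = 23300 W.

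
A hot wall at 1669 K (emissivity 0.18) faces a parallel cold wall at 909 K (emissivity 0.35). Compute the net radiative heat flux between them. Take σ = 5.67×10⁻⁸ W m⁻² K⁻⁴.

q ≈ 54100 W/m²

For two large parallel gray plates, q = σ(T₁⁴ − T₂⁴) / (1/ε₁ + 1/ε₂ − 1).
1/ε₁ + 1/ε₂ − 1 = 1/0.18 + 1/0.35 − 1 = 7.413.
T₁⁴ − T₂⁴ = 7.76×10^12 − 6.83×10^11 = 7.08×10^12 K⁴.
q = 5.67×10⁻⁸ × 7.08×10^12 / 7.413 = 54100 W/m².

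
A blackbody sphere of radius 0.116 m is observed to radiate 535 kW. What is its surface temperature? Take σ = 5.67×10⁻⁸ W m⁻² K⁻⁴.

A = 4πr² = 4π × (0.116)² = 0.169 m².
From P = σAT⁴, T = (P / σA)^(1/4) = (5.35×10^5 / (5.67×10⁻⁸ × 0.169))^(1/4).
T = (5.58×10^13)^(1/4) = 2730 K.

T ≈ 2730 K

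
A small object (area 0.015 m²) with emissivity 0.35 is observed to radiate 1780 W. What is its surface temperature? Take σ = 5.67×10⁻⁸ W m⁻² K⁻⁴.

T ≈ 1560 K

From P = εσAT⁴, T = (P / εσA)^(1/4) = (1780 / (0.35 × 5.67×10⁻⁸ × 0.0150))^(1/4).
T = (5.98×10^12)^(1/4) = 1560 K.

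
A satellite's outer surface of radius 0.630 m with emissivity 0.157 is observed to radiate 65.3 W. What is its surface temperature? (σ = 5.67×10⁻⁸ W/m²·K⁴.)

T ≈ 196 K

A = 4πr² = 4π × (0.630)² = 4.99 m².
From P = εσAT⁴, T = (P / εσA)^(1/4) = (65.3 / (0.157 × 5.67×10⁻⁸ × 4.99))^(1/4).
T = (1.47×10^9)^(1/4) = 196 K.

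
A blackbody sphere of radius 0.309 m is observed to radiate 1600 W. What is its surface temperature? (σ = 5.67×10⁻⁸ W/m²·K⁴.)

T ≈ 392 K

A = 4πr² = 4π × (0.309)² = 1.20 m².
From P = σAT⁴, T = (P / σA)^(1/4) = (1600 / (5.67×10⁻⁸ × 1.20))^(1/4).
T = (2.35×10^10)^(1/4) = 392 K.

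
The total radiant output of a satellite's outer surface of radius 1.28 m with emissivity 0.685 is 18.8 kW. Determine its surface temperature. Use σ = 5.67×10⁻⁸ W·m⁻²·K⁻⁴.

T ≈ 392 K

A = 4πr² = 4π × (1.28)² = 20.6 m².
From P = εσAT⁴, T = (P / εσA)^(1/4) = (18800 / (0.685 × 5.67×10⁻⁸ × 20.6))^(1/4).
T = (2.35×10^10)^(1/4) = 392 K.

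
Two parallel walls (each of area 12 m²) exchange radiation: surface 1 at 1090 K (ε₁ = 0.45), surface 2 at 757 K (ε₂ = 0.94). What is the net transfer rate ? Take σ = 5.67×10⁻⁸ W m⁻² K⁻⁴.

For two large parallel gray plates, q = σ(T₁⁴ − T₂⁴) / (1/ε₁ + 1/ε₂ − 1).
1/ε₁ + 1/ε₂ − 1 = 1/0.45 + 1/0.94 − 1 = 2.286.
T₁⁴ − T₂⁴ = 1.41×10^12 − 3.28×10^11 = 1.08×10^12 K⁴.
q = 5.67×10⁻⁸ × 1.08×10^12 / 2.286 = 26900 W/m².
Q = q·A = 26900 × 12 = 3.22×10^5 W.

Q ≈ 3.22×10^5 W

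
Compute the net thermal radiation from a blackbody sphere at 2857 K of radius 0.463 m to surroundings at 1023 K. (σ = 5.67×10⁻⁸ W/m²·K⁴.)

Q ≈ 1.00×10^7 W

A = 4πr² = 4π × (0.463)² = 2.69 m².
Q = σA(T⁴ − T_s⁴). T⁴ − T_s⁴ = (2857)⁴ − (1023)⁴ = 6.66×10^13 − 1.10×10^12 = 6.55×10^13 K⁴.
Q = 5.67×10⁻⁸ × 2.69 × 6.55×10^13 = 1.00×10^7 W.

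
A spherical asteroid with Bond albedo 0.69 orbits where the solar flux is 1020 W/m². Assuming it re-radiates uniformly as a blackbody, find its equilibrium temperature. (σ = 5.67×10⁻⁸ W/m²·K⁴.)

T ≈ 193 K

Power absorbed = (1−a)S·πR²; power emitted = 4πR²σT⁴. Equating and cancelling πR²:
T = ((1−a)S / 4σ)^(1/4) = (316 / (4 × 5.67×10⁻⁸))^(1/4) = (1.39×10^9)^(1/4).
T = 193 K.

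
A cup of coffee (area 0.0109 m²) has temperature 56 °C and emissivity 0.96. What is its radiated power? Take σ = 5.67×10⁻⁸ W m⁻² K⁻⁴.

P ≈ 6.95 W

56 °C = 329 K.
Stefan–Boltzmann: P = εσAT⁴ = 0.96 × 5.67×10⁻⁸ × 0.0109 × (329)⁴ = 0.96 × 5.67×10⁻⁸ × 0.0109 × 1.17×10^10.
P = 6.95 W.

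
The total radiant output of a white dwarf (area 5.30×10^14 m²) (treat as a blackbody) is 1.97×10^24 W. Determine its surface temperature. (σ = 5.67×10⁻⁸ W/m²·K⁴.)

From P = σAT⁴, T = (P / σA)^(1/4) = (1.97×10^24 / (5.67×10⁻⁸ × 5.30×10^14))^(1/4).
T = (6.56×10^16)^(1/4) = 16000 K.

T ≈ 16000 K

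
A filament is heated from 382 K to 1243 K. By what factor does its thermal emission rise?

ratio ≈ 112

P ∝ T⁴, so the ratio is (1243/382)⁴ = (3.254)⁴ = 112.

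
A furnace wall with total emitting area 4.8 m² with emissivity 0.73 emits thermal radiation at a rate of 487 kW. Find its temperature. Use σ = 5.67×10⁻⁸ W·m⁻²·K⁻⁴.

T ≈ 1250 K

From P = εσAT⁴, T = (P / εσA)^(1/4) = (4.87×10^5 / (0.73 × 5.67×10⁻⁸ × 4.80))^(1/4).
T = (2.45×10^12)^(1/4) = 1250 K.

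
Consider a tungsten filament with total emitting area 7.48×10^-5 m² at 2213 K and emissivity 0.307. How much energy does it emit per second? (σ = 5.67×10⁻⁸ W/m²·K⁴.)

P ≈ 31.2 W

Stefan–Boltzmann: P = εσAT⁴ = 0.307 × 5.67×10⁻⁸ × 7.48×10^-5 × (2213)⁴ = 0.307 × 5.67×10⁻⁸ × 7.48×10^-5 × 2.40×10^13.
P = 31.2 W.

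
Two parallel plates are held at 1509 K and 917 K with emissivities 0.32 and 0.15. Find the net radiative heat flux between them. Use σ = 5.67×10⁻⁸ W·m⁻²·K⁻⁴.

q ≈ 28900 W/m²

For two large parallel gray plates, q = σ(T₁⁴ − T₂⁴) / (1/ε₁ + 1/ε₂ − 1).
1/ε₁ + 1/ε₂ − 1 = 1/0.32 + 1/0.15 − 1 = 8.792.
T₁⁴ − T₂⁴ = 5.19×10^12 − 7.07×10^11 = 4.48×10^12 K⁴.
q = 5.67×10⁻⁸ × 4.48×10^12 / 8.792 = 28900 W/m².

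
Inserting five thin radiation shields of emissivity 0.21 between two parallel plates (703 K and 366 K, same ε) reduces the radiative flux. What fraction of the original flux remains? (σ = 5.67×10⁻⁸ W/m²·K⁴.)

With N identical shields there are N+1 = 6 gaps in series, each with the same radiative resistance, so the flux falls to 1/(N+1) of its unshielded value.

ratio ≈ 0.167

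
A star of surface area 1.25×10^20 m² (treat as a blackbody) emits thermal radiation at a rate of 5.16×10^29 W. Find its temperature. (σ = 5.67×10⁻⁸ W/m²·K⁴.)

From P = σAT⁴, T = (P / σA)^(1/4) = (5.16×10^29 / (5.67×10⁻⁸ × 1.25×10^20))^(1/4).
T = (7.28×10^16)^(1/4) = 16400 K.

T ≈ 16400 K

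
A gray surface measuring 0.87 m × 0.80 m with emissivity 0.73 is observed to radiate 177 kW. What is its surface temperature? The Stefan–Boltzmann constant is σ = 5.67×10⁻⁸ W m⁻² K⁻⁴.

T ≈ 1570 K

A = 0.87 × 0.80 = 0.696 m².
From P = εσAT⁴, T = (P / εσA)^(1/4) = (1.77×10^5 / (0.73 × 5.67×10⁻⁸ × 0.696))^(1/4).
T = (6.14×10^12)^(1/4) = 1570 K.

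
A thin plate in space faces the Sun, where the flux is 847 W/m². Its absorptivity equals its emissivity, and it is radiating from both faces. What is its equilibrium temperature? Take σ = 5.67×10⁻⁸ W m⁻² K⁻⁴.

T ≈ 294 K

Absorbed flux αS = emitted flux 2εσT⁴ per unit area; with α = ε this gives T = (S/2σ)^(1/4).
T = (847 / (2 × 5.67×10⁻⁸))^(1/4) = (7.47×10^9)^(1/4).
T = 294 K.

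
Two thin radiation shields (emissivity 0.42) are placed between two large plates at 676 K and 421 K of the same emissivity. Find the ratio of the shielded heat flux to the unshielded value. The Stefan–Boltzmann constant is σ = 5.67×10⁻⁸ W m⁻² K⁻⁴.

ratio ≈ 0.333

With N identical shields there are N+1 = 3 gaps in series, each with the same radiative resistance, so the flux falls to 1/(N+1) of its unshielded value.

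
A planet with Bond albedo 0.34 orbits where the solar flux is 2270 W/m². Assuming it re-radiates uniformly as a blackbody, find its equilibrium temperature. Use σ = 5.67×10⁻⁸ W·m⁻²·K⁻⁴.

T ≈ 285 K

Power absorbed = (1−a)S·πR²; power emitted = 4πR²σT⁴. Equating and cancelling πR²:
T = ((1−a)S / 4σ)^(1/4) = (1500 / (4 × 5.67×10⁻⁸))^(1/4) = (6.61×10^9)^(1/4).
T = 285 K.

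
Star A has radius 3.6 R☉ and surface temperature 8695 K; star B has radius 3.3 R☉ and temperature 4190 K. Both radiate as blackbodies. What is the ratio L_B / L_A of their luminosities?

L = 4πR²σT⁴ ∝ R²T⁴, so L_B/L_A = (3.3/3.6)² × (4190/8695)⁴ = 0.840 × 0.0539 = 0.0453.

L_B/L_A ≈ 0.0453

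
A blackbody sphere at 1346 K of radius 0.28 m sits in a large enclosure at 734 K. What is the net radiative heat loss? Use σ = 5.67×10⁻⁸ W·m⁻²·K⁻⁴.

Q ≈ 1.67×10^5 W

A = 4πr² = 4π × (0.28)² = 0.985 m².
Q = σA(T⁴ − T_s⁴). T⁴ − T_s⁴ = (1346)⁴ − (734)⁴ = 3.28×10^12 − 2.90×10^11 = 2.99×10^12 K⁴.
Q = 5.67×10⁻⁸ × 0.985 × 2.99×10^12 = 1.67×10^5 W.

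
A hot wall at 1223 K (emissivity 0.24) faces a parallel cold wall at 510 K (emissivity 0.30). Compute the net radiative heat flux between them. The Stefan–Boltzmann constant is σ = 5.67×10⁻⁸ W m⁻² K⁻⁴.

q ≈ 18900 W/m²

For two large parallel gray plates, q = σ(T₁⁴ − T₂⁴) / (1/ε₁ + 1/ε₂ − 1).
1/ε₁ + 1/ε₂ − 1 = 1/0.24 + 1/0.30 − 1 = 6.500.
T₁⁴ − T₂⁴ = 2.24×10^12 − 6.77×10^10 = 2.17×10^12 K⁴.
q = 5.67×10⁻⁸ × 2.17×10^12 / 6.500 = 18900 W/m².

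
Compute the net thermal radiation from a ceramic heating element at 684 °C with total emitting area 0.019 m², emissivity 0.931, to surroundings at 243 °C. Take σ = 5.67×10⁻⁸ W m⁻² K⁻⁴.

Convert: 684 °C = 957 K; 243 °C = 516 K.
Q = εσA(T⁴ − T_s⁴). T⁴ − T_s⁴ = (957)⁴ − (516)⁴ = 8.39×10^11 − 7.09×10^10 = 7.68×10^11 K⁴.
Q = 0.931 × 5.67×10⁻⁸ × 0.0190 × 7.68×10^11 = 770 W.

Q ≈ 770 W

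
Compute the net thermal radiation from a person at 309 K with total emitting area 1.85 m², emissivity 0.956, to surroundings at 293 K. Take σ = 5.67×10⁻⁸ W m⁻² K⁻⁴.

Q ≈ 175 W

Q = εσA(T⁴ − T_s⁴). T⁴ − T_s⁴ = (309)⁴ − (293)⁴ = 9.12×10^9 − 7.37×10^9 = 1.75×10^9 K⁴.
Q = 0.956 × 5.67×10⁻⁸ × 1.85 × 1.75×10^9 = 175 W.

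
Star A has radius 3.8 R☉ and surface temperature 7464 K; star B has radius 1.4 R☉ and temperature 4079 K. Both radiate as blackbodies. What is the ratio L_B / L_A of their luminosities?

L = 4πR²σT⁴ ∝ R²T⁴, so L_B/L_A = (1.4/3.8)² × (4079/7464)⁴ = 0.136 × 0.0892 = 0.0121.

L_B/L_A ≈ 0.0121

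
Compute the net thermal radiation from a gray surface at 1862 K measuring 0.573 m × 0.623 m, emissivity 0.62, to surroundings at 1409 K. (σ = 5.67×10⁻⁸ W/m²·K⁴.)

A = 0.573 × 0.623 = 0.357 m².
Q = εσA(T⁴ − T_s⁴). T⁴ − T_s⁴ = (1862)⁴ − (1409)⁴ = 1.20×10^13 − 3.94×10^12 = 8.08×10^12 K⁴.
Q = 0.62 × 5.67×10⁻⁸ × 0.357 × 8.08×10^12 = 1.01×10^5 W.

Q ≈ 1.01×10^5 W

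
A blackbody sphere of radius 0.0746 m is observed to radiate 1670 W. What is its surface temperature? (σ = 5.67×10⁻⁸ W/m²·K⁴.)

A = 4πr² = 4π × (0.0746)² = 0.0699 m².
From P = σAT⁴, T = (P / σA)^(1/4) = (1670 / (5.67×10⁻⁸ × 0.0699))^(1/4).
T = (4.21×10^11)^(1/4) = 806 K.

T ≈ 806 K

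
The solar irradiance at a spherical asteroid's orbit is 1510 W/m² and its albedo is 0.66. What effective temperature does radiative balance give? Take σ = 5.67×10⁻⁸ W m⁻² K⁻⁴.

T ≈ 218 K

Power absorbed = (1−a)S·πR²; power emitted = 4πR²σT⁴. Equating and cancelling πR²:
T = ((1−a)S / 4σ)^(1/4) = (513 / (4 × 5.67×10⁻⁸))^(1/4) = (2.26×10^9)^(1/4).
T = 218 K.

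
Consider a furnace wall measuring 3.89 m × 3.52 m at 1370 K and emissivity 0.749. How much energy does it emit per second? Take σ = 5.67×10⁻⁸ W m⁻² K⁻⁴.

A = 3.89 × 3.52 = 13.7 m².
P = εσAT⁴ = 0.749 × 5.67×10⁻⁸ × 13.7 × (1370)⁴ = 0.749 × 5.67×10⁻⁸ × 13.7 × 3.52×10^12.
P = 2.05×10^6 W.

P ≈ 2.05×10^6 W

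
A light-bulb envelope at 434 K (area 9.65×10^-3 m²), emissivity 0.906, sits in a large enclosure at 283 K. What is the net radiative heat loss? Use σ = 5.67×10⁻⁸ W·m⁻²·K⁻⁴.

Q = εσA(T⁴ − T_s⁴). T⁴ − T_s⁴ = (434)⁴ − (283)⁴ = 3.55×10^10 − 6.41×10^9 = 2.91×10^10 K⁴.
Q = 0.906 × 5.67×10⁻⁸ × 9.65×10^-3 × 2.91×10^10 = 14.4 W.

Q ≈ 14.4 W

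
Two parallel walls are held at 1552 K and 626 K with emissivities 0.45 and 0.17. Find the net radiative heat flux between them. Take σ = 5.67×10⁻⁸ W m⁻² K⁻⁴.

q ≈ 45100 W/m²

For two large parallel gray plates, q = σ(T₁⁴ − T₂⁴) / (1/ε₁ + 1/ε₂ − 1).
1/ε₁ + 1/ε₂ − 1 = 1/0.45 + 1/0.17 − 1 = 7.105.
T₁⁴ − T₂⁴ = 5.80×10^12 − 1.54×10^11 = 5.65×10^12 K⁴.
q = 5.67×10⁻⁸ × 5.65×10^12 / 7.105 = 45100 W/m².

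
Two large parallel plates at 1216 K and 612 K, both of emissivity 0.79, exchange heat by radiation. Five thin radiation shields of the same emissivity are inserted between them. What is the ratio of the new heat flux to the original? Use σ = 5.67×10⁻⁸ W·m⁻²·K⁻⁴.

ratio ≈ 0.167

With N identical shields there are N+1 = 6 gaps in series, each with the same radiative resistance, so the flux falls to 1/(N+1) of its unshielded value.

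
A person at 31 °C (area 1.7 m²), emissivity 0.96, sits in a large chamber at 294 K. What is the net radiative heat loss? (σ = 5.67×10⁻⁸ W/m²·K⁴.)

Q ≈ 99.0 W

Convert: 31 °C = 304 K.
Q = εσA(T⁴ − T_s⁴). T⁴ − T_s⁴ = (304)⁴ − (294)⁴ = 8.54×10^9 − 7.47×10^9 = 1.07×10^9 K⁴.
Q = 0.96 × 5.67×10⁻⁸ × 1.70 × 1.07×10^9 = 99.0 W.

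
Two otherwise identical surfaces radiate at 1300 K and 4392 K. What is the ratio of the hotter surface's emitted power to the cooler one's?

P ∝ T⁴, so the ratio is (4392/1300)⁴ = (3.378)⁴ = 130.

ratio ≈ 130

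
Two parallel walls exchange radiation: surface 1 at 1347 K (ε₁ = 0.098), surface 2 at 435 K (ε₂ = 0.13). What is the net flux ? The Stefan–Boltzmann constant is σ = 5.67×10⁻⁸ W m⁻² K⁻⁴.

For two large parallel gray plates, q = σ(T₁⁴ − T₂⁴) / (1/ε₁ + 1/ε₂ − 1).
1/ε₁ + 1/ε₂ − 1 = 1/0.098 + 1/0.13 − 1 = 16.90.
T₁⁴ − T₂⁴ = 3.29×10^12 − 3.58×10^10 = 3.26×10^12 K⁴.
q = 5.67×10⁻⁸ × 3.26×10^12 / 16.90 = 10900 W/m².

q ≈ 10900 W/m²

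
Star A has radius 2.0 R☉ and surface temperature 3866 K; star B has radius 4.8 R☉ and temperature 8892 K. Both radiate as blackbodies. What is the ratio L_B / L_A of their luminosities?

L_B/L_A ≈ 161

L = 4πR²σT⁴ ∝ R²T⁴, so L_B/L_A = (4.8/2.0)² × (8892/3866)⁴ = 5.76 × 28.0 = 161.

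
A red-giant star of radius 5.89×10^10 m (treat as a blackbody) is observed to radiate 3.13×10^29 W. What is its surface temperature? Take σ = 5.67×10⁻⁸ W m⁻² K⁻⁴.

T ≈ 3350 K

A = 4πr² = 4π × (5.89×10^10)² = 4.36×10^22 m².
From P = σAT⁴, T = (P / σA)^(1/4) = (3.13×10^29 / (5.67×10⁻⁸ × 4.36×10^22))^(1/4).
T = (1.27×10^14)^(1/4) = 3350 K.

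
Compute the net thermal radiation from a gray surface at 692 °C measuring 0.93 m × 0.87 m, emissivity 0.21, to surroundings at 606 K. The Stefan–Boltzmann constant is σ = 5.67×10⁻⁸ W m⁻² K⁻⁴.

Q ≈ 7060 W

A = 0.93 × 0.87 = 0.809 m².
Convert: 692 °C = 965 K.
Q = εσA(T⁴ − T_s⁴). T⁴ − T_s⁴ = (965)⁴ − (606)⁴ = 8.67×10^11 − 1.35×10^11 = 7.32×10^11 K⁴.
Q = 0.21 × 5.67×10⁻⁸ × 0.809 × 7.32×10^11 = 7060 W.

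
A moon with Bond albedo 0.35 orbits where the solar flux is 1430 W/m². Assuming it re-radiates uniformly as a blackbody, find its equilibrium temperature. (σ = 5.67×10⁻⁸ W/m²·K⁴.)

T ≈ 253 K

Power absorbed = (1−a)S·πR²; power emitted = 4πR²σT⁴. Equating and cancelling πR²:
T = ((1−a)S / 4σ)^(1/4) = (930 / (4 × 5.67×10⁻⁸))^(1/4) = (4.10×10^9)^(1/4).
T = 253 K.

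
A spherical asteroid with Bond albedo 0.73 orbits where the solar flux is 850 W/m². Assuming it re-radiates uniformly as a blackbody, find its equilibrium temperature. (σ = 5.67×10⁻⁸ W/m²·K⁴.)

Power absorbed = (1−a)S·πR²; power emitted = 4πR²σT⁴. Equating and cancelling πR²:
T = ((1−a)S / 4σ)^(1/4) = (230 / (4 × 5.67×10⁻⁸))^(1/4) = (1.01×10^9)^(1/4).
T = 178 K.

T ≈ 178 K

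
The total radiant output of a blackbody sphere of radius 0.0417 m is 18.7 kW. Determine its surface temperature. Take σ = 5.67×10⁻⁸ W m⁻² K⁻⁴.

A = 4πr² = 4π × (0.0417)² = 0.0219 m².
From P = σAT⁴, T = (P / σA)^(1/4) = (18700 / (5.67×10⁻⁸ × 0.0219))^(1/4).
T = (1.51×10^13)^(1/4) = 1970 K.

T ≈ 1970 K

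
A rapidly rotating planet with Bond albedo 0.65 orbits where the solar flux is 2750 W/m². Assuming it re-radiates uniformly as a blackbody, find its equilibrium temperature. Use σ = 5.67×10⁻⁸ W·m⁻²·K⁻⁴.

T ≈ 255 K

Power absorbed = (1−a)S·πR²; power emitted = 4πR²σT⁴. Equating and cancelling πR²:
T = ((1−a)S / 4σ)^(1/4) = (962 / (4 × 5.67×10⁻⁸))^(1/4) = (4.24×10^9)^(1/4).
T = 255 K.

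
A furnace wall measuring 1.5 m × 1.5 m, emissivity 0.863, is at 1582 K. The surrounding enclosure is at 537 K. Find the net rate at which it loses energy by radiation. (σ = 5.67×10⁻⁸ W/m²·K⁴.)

Q ≈ 6.80×10^5 W

A = 1.5 × 1.5 = 2.25 m².
Q = εσA(T⁴ − T_s⁴). T⁴ − T_s⁴ = (1582)⁴ − (537)⁴ = 6.26×10^12 − 8.32×10^10 = 6.18×10^12 K⁴.
Q = 0.863 × 5.67×10⁻⁸ × 2.25 × 6.18×10^12 = 6.80×10^5 W.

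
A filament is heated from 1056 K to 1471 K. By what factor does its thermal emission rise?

P ∝ T⁴, so the ratio is (1471/1056)⁴ = (1.393)⁴ = 3.77.

ratio ≈ 3.77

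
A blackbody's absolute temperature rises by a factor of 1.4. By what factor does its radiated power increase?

factor ≈ 3.84

P ∝ T⁴, so the power scales as (1.4)⁴ = 3.84.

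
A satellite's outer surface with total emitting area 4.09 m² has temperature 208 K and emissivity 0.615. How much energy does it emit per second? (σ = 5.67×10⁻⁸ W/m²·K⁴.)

P ≈ 267 W

Stefan–Boltzmann: P = εσAT⁴ = 0.615 × 5.67×10⁻⁸ × 4.09 × (208)⁴ = 0.615 × 5.67×10⁻⁸ × 4.09 × 1.87×10^9.
P = 267 W.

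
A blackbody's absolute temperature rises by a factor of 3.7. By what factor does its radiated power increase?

factor ≈ 187

P ∝ T⁴, so the power scales as (3.7)⁴ = 187.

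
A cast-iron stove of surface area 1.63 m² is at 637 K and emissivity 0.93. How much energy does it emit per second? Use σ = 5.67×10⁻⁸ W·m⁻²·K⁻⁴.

P ≈ 14200 W

P = εσAT⁴ = 0.93 × 5.67×10⁻⁸ × 1.63 × (637)⁴ = 0.93 × 5.67×10⁻⁸ × 1.63 × 1.65×10^11.
P = 14200 W.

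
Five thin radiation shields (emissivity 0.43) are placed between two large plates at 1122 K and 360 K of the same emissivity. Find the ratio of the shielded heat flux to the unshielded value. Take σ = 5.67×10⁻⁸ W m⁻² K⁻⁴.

With N identical shields there are N+1 = 6 gaps in series, each with the same radiative resistance, so the flux falls to 1/(N+1) of its unshielded value.

ratio ≈ 0.167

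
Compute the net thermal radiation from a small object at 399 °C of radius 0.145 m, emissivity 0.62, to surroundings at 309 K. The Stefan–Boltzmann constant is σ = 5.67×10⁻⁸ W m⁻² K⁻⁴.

A = 4πr² = 4π × (0.145)² = 0.264 m².
Convert: 399 °C = 672 K.
Q = εσA(T⁴ − T_s⁴). T⁴ − T_s⁴ = (672)⁴ − (309)⁴ = 2.04×10^11 − 9.12×10^9 = 1.95×10^11 K⁴.
Q = 0.62 × 5.67×10⁻⁸ × 0.264 × 1.95×10^11 = 1810 W.

Q ≈ 1810 W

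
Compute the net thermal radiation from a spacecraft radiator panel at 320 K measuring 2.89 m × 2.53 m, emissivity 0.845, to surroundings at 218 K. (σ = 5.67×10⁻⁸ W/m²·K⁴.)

A = 2.89 × 2.53 = 7.31 m².
Q = εσA(T⁴ − T_s⁴). T⁴ − T_s⁴ = (320)⁴ − (218)⁴ = 1.05×10^10 − 2.26×10^9 = 8.23×10^9 K⁴.
Q = 0.845 × 5.67×10⁻⁸ × 7.31 × 8.23×10^9 = 2880 W.

Q ≈ 2880 W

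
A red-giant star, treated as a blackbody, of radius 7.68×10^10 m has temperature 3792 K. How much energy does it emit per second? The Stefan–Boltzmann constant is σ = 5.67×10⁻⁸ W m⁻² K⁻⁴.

A = 4πr² = 4π × (7.68×10^10)² = 7.41×10^22 m².
P = σAT⁴ = 5.67×10⁻⁸ × 7.41×10^22 × (3792)⁴ = 5.67×10⁻⁸ × 7.41×10^22 × 2.07×10^14.
P = 8.69×10^29 W.

P ≈ 8.69×10^29 W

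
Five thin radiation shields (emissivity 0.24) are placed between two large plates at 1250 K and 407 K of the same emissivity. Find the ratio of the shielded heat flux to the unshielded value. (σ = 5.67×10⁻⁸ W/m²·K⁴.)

With N identical shields there are N+1 = 6 gaps in series, each with the same radiative resistance, so the flux falls to 1/(N+1) of its unshielded value.

ratio ≈ 0.167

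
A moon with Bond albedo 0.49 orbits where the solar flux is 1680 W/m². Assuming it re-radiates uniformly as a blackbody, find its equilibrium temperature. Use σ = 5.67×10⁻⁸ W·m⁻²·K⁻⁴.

Power absorbed = (1−a)S·πR²; power emitted = 4πR²σT⁴. Equating and cancelling πR²:
T = ((1−a)S / 4σ)^(1/4) = (857 / (4 × 5.67×10⁻⁸))^(1/4) = (3.78×10^9)^(1/4).
T = 248 K.

T ≈ 248 K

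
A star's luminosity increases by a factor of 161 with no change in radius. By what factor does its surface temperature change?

factor ≈ 3.56

P ∝ T⁴ ⇒ T ∝ P^(1/4), so T scales by (161)^(1/4) = 3.56.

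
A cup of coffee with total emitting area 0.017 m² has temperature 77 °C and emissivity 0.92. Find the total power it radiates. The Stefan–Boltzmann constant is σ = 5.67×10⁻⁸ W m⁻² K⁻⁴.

P ≈ 13.3 W

77 °C = 350 K.
Stefan–Boltzmann: P = εσAT⁴ = 0.92 × 5.67×10⁻⁸ × 0.0170 × (350)⁴ = 0.92 × 5.67×10⁻⁸ × 0.0170 × 1.50×10^10.
P = 13.3 W.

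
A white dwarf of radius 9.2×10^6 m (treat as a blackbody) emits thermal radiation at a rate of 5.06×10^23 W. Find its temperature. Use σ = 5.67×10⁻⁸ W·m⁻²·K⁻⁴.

A = 4πr² = 4π × (9.2×10^6)² = 1.06×10^15 m².
From P = σAT⁴, T = (P / σA)^(1/4) = (5.06×10^23 / (5.67×10⁻⁸ × 1.06×10^15))^(1/4).
T = (8.39×10^15)^(1/4) = 9570 K.

T ≈ 9570 K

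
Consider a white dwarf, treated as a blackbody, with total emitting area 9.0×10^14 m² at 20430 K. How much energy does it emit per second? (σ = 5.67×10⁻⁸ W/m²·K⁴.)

P ≈ 8.89×10^24 W

P = σAT⁴ = 5.67×10⁻⁸ × 9.00×10^14 × (20430)⁴ = 5.67×10⁻⁸ × 9.00×10^14 × 1.74×10^17.
P = 8.89×10^24 W.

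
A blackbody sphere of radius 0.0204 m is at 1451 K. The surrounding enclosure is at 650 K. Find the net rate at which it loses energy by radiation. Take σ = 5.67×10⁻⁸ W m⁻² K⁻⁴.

Q ≈ 1260 W

A = 4πr² = 4π × (0.0204)² = 5.23×10^-3 m².
Q = σA(T⁴ − T_s⁴). T⁴ − T_s⁴ = (1451)⁴ − (650)⁴ = 4.43×10^12 − 1.79×10^11 = 4.25×10^12 K⁴.
Q = 5.67×10⁻⁸ × 5.23×10^-3 × 4.25×10^12 = 1260 W.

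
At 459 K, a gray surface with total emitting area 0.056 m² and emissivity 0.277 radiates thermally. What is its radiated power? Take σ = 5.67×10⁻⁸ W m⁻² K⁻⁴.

P ≈ 39.0 W

Stefan–Boltzmann: P = εσAT⁴ = 0.277 × 5.67×10⁻⁸ × 0.0560 × (459)⁴ = 0.277 × 5.67×10⁻⁸ × 0.0560 × 4.44×10^10.
P = 39.0 W.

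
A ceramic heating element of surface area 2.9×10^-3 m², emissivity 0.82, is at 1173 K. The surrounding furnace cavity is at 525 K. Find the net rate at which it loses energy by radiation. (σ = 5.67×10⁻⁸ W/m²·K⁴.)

Q = εσA(T⁴ − T_s⁴). T⁴ − T_s⁴ = (1173)⁴ − (525)⁴ = 1.89×10^12 − 7.60×10^10 = 1.82×10^12 K⁴.
Q = 0.82 × 5.67×10⁻⁸ × 2.90×10^-3 × 1.82×10^12 = 245 W.

Q ≈ 245 W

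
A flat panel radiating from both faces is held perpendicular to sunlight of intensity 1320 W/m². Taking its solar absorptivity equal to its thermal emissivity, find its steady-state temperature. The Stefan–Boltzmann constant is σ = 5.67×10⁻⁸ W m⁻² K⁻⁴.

T ≈ 328 K

Absorbed flux αS = emitted flux 2εσT⁴ per unit area; with α = ε this gives T = (S/2σ)^(1/4).
T = (1320 / (2 × 5.67×10⁻⁸))^(1/4) = (1.16×10^10)^(1/4).
T = 328 K.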